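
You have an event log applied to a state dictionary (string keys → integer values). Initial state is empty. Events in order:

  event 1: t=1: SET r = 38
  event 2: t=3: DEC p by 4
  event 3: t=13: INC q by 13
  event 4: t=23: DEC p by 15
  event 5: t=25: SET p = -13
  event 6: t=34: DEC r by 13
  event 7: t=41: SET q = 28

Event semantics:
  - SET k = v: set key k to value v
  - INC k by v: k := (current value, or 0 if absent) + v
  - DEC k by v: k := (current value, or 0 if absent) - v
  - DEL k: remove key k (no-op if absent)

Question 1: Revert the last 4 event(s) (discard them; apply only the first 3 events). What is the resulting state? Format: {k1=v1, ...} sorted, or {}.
Answer: {p=-4, q=13, r=38}

Derivation:
Keep first 3 events (discard last 4):
  after event 1 (t=1: SET r = 38): {r=38}
  after event 2 (t=3: DEC p by 4): {p=-4, r=38}
  after event 3 (t=13: INC q by 13): {p=-4, q=13, r=38}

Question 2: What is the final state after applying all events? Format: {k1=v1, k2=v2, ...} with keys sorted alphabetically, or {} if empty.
  after event 1 (t=1: SET r = 38): {r=38}
  after event 2 (t=3: DEC p by 4): {p=-4, r=38}
  after event 3 (t=13: INC q by 13): {p=-4, q=13, r=38}
  after event 4 (t=23: DEC p by 15): {p=-19, q=13, r=38}
  after event 5 (t=25: SET p = -13): {p=-13, q=13, r=38}
  after event 6 (t=34: DEC r by 13): {p=-13, q=13, r=25}
  after event 7 (t=41: SET q = 28): {p=-13, q=28, r=25}

Answer: {p=-13, q=28, r=25}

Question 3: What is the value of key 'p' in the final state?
Track key 'p' through all 7 events:
  event 1 (t=1: SET r = 38): p unchanged
  event 2 (t=3: DEC p by 4): p (absent) -> -4
  event 3 (t=13: INC q by 13): p unchanged
  event 4 (t=23: DEC p by 15): p -4 -> -19
  event 5 (t=25: SET p = -13): p -19 -> -13
  event 6 (t=34: DEC r by 13): p unchanged
  event 7 (t=41: SET q = 28): p unchanged
Final: p = -13

Answer: -13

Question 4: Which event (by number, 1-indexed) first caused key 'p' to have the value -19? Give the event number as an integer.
Looking for first event where p becomes -19:
  event 2: p = -4
  event 3: p = -4
  event 4: p -4 -> -19  <-- first match

Answer: 4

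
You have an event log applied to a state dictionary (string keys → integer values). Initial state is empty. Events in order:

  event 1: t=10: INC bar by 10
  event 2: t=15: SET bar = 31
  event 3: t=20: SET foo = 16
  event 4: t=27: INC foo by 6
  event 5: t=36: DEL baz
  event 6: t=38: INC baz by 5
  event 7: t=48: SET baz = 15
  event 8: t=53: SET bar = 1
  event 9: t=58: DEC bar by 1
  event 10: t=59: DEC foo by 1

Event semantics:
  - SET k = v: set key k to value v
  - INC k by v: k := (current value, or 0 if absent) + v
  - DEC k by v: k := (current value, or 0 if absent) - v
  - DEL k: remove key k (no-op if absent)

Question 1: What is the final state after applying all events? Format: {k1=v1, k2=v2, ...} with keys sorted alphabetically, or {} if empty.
Answer: {bar=0, baz=15, foo=21}

Derivation:
  after event 1 (t=10: INC bar by 10): {bar=10}
  after event 2 (t=15: SET bar = 31): {bar=31}
  after event 3 (t=20: SET foo = 16): {bar=31, foo=16}
  after event 4 (t=27: INC foo by 6): {bar=31, foo=22}
  after event 5 (t=36: DEL baz): {bar=31, foo=22}
  after event 6 (t=38: INC baz by 5): {bar=31, baz=5, foo=22}
  after event 7 (t=48: SET baz = 15): {bar=31, baz=15, foo=22}
  after event 8 (t=53: SET bar = 1): {bar=1, baz=15, foo=22}
  after event 9 (t=58: DEC bar by 1): {bar=0, baz=15, foo=22}
  after event 10 (t=59: DEC foo by 1): {bar=0, baz=15, foo=21}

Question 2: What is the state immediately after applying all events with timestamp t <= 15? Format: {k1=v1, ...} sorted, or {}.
Answer: {bar=31}

Derivation:
Apply events with t <= 15 (2 events):
  after event 1 (t=10: INC bar by 10): {bar=10}
  after event 2 (t=15: SET bar = 31): {bar=31}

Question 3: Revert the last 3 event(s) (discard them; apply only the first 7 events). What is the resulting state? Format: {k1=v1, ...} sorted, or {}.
Answer: {bar=31, baz=15, foo=22}

Derivation:
Keep first 7 events (discard last 3):
  after event 1 (t=10: INC bar by 10): {bar=10}
  after event 2 (t=15: SET bar = 31): {bar=31}
  after event 3 (t=20: SET foo = 16): {bar=31, foo=16}
  after event 4 (t=27: INC foo by 6): {bar=31, foo=22}
  after event 5 (t=36: DEL baz): {bar=31, foo=22}
  after event 6 (t=38: INC baz by 5): {bar=31, baz=5, foo=22}
  after event 7 (t=48: SET baz = 15): {bar=31, baz=15, foo=22}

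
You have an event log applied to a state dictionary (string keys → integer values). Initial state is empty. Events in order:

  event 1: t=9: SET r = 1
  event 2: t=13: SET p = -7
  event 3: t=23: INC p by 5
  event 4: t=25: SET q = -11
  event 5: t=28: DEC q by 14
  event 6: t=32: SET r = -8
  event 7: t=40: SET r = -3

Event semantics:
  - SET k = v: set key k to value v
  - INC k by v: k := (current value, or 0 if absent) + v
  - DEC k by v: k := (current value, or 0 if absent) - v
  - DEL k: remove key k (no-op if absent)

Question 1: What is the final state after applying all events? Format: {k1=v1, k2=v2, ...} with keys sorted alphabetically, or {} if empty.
Answer: {p=-2, q=-25, r=-3}

Derivation:
  after event 1 (t=9: SET r = 1): {r=1}
  after event 2 (t=13: SET p = -7): {p=-7, r=1}
  after event 3 (t=23: INC p by 5): {p=-2, r=1}
  after event 4 (t=25: SET q = -11): {p=-2, q=-11, r=1}
  after event 5 (t=28: DEC q by 14): {p=-2, q=-25, r=1}
  after event 6 (t=32: SET r = -8): {p=-2, q=-25, r=-8}
  after event 7 (t=40: SET r = -3): {p=-2, q=-25, r=-3}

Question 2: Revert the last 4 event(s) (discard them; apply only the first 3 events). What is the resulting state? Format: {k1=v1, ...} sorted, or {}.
Keep first 3 events (discard last 4):
  after event 1 (t=9: SET r = 1): {r=1}
  after event 2 (t=13: SET p = -7): {p=-7, r=1}
  after event 3 (t=23: INC p by 5): {p=-2, r=1}

Answer: {p=-2, r=1}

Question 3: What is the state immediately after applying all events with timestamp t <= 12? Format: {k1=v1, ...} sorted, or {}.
Apply events with t <= 12 (1 events):
  after event 1 (t=9: SET r = 1): {r=1}

Answer: {r=1}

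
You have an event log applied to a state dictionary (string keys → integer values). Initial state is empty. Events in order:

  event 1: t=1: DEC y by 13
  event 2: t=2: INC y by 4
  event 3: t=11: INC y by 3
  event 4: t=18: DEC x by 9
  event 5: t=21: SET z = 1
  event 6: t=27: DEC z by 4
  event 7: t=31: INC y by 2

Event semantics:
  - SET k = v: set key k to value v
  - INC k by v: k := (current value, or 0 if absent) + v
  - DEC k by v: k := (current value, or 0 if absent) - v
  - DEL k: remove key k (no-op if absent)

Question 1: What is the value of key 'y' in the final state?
Track key 'y' through all 7 events:
  event 1 (t=1: DEC y by 13): y (absent) -> -13
  event 2 (t=2: INC y by 4): y -13 -> -9
  event 3 (t=11: INC y by 3): y -9 -> -6
  event 4 (t=18: DEC x by 9): y unchanged
  event 5 (t=21: SET z = 1): y unchanged
  event 6 (t=27: DEC z by 4): y unchanged
  event 7 (t=31: INC y by 2): y -6 -> -4
Final: y = -4

Answer: -4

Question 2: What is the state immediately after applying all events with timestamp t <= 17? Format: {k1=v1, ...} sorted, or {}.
Answer: {y=-6}

Derivation:
Apply events with t <= 17 (3 events):
  after event 1 (t=1: DEC y by 13): {y=-13}
  after event 2 (t=2: INC y by 4): {y=-9}
  after event 3 (t=11: INC y by 3): {y=-6}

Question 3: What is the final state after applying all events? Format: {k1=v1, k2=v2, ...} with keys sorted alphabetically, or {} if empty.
  after event 1 (t=1: DEC y by 13): {y=-13}
  after event 2 (t=2: INC y by 4): {y=-9}
  after event 3 (t=11: INC y by 3): {y=-6}
  after event 4 (t=18: DEC x by 9): {x=-9, y=-6}
  after event 5 (t=21: SET z = 1): {x=-9, y=-6, z=1}
  after event 6 (t=27: DEC z by 4): {x=-9, y=-6, z=-3}
  after event 7 (t=31: INC y by 2): {x=-9, y=-4, z=-3}

Answer: {x=-9, y=-4, z=-3}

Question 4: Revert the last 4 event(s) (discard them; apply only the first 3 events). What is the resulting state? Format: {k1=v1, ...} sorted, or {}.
Keep first 3 events (discard last 4):
  after event 1 (t=1: DEC y by 13): {y=-13}
  after event 2 (t=2: INC y by 4): {y=-9}
  after event 3 (t=11: INC y by 3): {y=-6}

Answer: {y=-6}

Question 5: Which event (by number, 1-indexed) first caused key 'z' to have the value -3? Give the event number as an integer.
Looking for first event where z becomes -3:
  event 5: z = 1
  event 6: z 1 -> -3  <-- first match

Answer: 6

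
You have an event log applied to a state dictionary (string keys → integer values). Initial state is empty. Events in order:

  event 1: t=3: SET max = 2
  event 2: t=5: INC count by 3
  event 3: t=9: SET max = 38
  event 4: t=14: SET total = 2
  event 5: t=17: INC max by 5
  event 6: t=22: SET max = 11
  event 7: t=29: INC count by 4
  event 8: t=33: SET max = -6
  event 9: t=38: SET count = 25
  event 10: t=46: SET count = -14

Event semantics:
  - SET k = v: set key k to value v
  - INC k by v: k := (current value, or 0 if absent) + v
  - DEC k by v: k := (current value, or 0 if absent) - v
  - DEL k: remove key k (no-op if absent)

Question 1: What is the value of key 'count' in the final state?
Answer: -14

Derivation:
Track key 'count' through all 10 events:
  event 1 (t=3: SET max = 2): count unchanged
  event 2 (t=5: INC count by 3): count (absent) -> 3
  event 3 (t=9: SET max = 38): count unchanged
  event 4 (t=14: SET total = 2): count unchanged
  event 5 (t=17: INC max by 5): count unchanged
  event 6 (t=22: SET max = 11): count unchanged
  event 7 (t=29: INC count by 4): count 3 -> 7
  event 8 (t=33: SET max = -6): count unchanged
  event 9 (t=38: SET count = 25): count 7 -> 25
  event 10 (t=46: SET count = -14): count 25 -> -14
Final: count = -14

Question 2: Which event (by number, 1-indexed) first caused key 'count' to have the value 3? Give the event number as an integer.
Looking for first event where count becomes 3:
  event 2: count (absent) -> 3  <-- first match

Answer: 2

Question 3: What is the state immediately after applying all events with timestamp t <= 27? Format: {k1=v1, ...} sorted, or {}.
Answer: {count=3, max=11, total=2}

Derivation:
Apply events with t <= 27 (6 events):
  after event 1 (t=3: SET max = 2): {max=2}
  after event 2 (t=5: INC count by 3): {count=3, max=2}
  after event 3 (t=9: SET max = 38): {count=3, max=38}
  after event 4 (t=14: SET total = 2): {count=3, max=38, total=2}
  after event 5 (t=17: INC max by 5): {count=3, max=43, total=2}
  after event 6 (t=22: SET max = 11): {count=3, max=11, total=2}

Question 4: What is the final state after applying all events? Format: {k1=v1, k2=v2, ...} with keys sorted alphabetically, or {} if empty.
  after event 1 (t=3: SET max = 2): {max=2}
  after event 2 (t=5: INC count by 3): {count=3, max=2}
  after event 3 (t=9: SET max = 38): {count=3, max=38}
  after event 4 (t=14: SET total = 2): {count=3, max=38, total=2}
  after event 5 (t=17: INC max by 5): {count=3, max=43, total=2}
  after event 6 (t=22: SET max = 11): {count=3, max=11, total=2}
  after event 7 (t=29: INC count by 4): {count=7, max=11, total=2}
  after event 8 (t=33: SET max = -6): {count=7, max=-6, total=2}
  after event 9 (t=38: SET count = 25): {count=25, max=-6, total=2}
  after event 10 (t=46: SET count = -14): {count=-14, max=-6, total=2}

Answer: {count=-14, max=-6, total=2}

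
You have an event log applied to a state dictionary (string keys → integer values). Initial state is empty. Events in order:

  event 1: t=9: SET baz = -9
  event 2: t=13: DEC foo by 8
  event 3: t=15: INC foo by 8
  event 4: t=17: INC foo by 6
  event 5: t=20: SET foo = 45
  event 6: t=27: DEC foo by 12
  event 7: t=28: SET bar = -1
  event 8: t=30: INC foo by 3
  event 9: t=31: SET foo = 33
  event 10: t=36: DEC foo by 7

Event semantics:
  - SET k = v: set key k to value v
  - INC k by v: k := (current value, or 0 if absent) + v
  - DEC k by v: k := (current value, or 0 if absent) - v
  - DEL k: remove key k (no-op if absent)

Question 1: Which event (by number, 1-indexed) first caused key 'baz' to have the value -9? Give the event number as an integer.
Answer: 1

Derivation:
Looking for first event where baz becomes -9:
  event 1: baz (absent) -> -9  <-- first match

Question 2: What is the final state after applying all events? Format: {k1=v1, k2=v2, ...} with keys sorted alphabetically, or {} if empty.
  after event 1 (t=9: SET baz = -9): {baz=-9}
  after event 2 (t=13: DEC foo by 8): {baz=-9, foo=-8}
  after event 3 (t=15: INC foo by 8): {baz=-9, foo=0}
  after event 4 (t=17: INC foo by 6): {baz=-9, foo=6}
  after event 5 (t=20: SET foo = 45): {baz=-9, foo=45}
  after event 6 (t=27: DEC foo by 12): {baz=-9, foo=33}
  after event 7 (t=28: SET bar = -1): {bar=-1, baz=-9, foo=33}
  after event 8 (t=30: INC foo by 3): {bar=-1, baz=-9, foo=36}
  after event 9 (t=31: SET foo = 33): {bar=-1, baz=-9, foo=33}
  after event 10 (t=36: DEC foo by 7): {bar=-1, baz=-9, foo=26}

Answer: {bar=-1, baz=-9, foo=26}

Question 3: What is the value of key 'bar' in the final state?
Track key 'bar' through all 10 events:
  event 1 (t=9: SET baz = -9): bar unchanged
  event 2 (t=13: DEC foo by 8): bar unchanged
  event 3 (t=15: INC foo by 8): bar unchanged
  event 4 (t=17: INC foo by 6): bar unchanged
  event 5 (t=20: SET foo = 45): bar unchanged
  event 6 (t=27: DEC foo by 12): bar unchanged
  event 7 (t=28: SET bar = -1): bar (absent) -> -1
  event 8 (t=30: INC foo by 3): bar unchanged
  event 9 (t=31: SET foo = 33): bar unchanged
  event 10 (t=36: DEC foo by 7): bar unchanged
Final: bar = -1

Answer: -1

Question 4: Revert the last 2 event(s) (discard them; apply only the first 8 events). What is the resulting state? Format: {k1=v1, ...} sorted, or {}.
Answer: {bar=-1, baz=-9, foo=36}

Derivation:
Keep first 8 events (discard last 2):
  after event 1 (t=9: SET baz = -9): {baz=-9}
  after event 2 (t=13: DEC foo by 8): {baz=-9, foo=-8}
  after event 3 (t=15: INC foo by 8): {baz=-9, foo=0}
  after event 4 (t=17: INC foo by 6): {baz=-9, foo=6}
  after event 5 (t=20: SET foo = 45): {baz=-9, foo=45}
  after event 6 (t=27: DEC foo by 12): {baz=-9, foo=33}
  after event 7 (t=28: SET bar = -1): {bar=-1, baz=-9, foo=33}
  after event 8 (t=30: INC foo by 3): {bar=-1, baz=-9, foo=36}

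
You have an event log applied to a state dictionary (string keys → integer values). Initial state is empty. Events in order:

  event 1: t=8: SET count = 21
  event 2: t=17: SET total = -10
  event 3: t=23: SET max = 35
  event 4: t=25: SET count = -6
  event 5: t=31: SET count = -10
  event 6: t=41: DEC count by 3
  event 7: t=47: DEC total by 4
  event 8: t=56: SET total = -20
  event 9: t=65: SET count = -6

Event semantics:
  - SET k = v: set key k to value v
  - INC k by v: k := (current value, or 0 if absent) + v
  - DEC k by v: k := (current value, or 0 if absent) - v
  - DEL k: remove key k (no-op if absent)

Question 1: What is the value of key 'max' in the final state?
Answer: 35

Derivation:
Track key 'max' through all 9 events:
  event 1 (t=8: SET count = 21): max unchanged
  event 2 (t=17: SET total = -10): max unchanged
  event 3 (t=23: SET max = 35): max (absent) -> 35
  event 4 (t=25: SET count = -6): max unchanged
  event 5 (t=31: SET count = -10): max unchanged
  event 6 (t=41: DEC count by 3): max unchanged
  event 7 (t=47: DEC total by 4): max unchanged
  event 8 (t=56: SET total = -20): max unchanged
  event 9 (t=65: SET count = -6): max unchanged
Final: max = 35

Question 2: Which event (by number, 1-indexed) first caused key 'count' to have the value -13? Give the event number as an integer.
Answer: 6

Derivation:
Looking for first event where count becomes -13:
  event 1: count = 21
  event 2: count = 21
  event 3: count = 21
  event 4: count = -6
  event 5: count = -10
  event 6: count -10 -> -13  <-- first match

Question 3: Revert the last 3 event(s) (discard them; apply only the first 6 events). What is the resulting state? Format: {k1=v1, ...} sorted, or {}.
Keep first 6 events (discard last 3):
  after event 1 (t=8: SET count = 21): {count=21}
  after event 2 (t=17: SET total = -10): {count=21, total=-10}
  after event 3 (t=23: SET max = 35): {count=21, max=35, total=-10}
  after event 4 (t=25: SET count = -6): {count=-6, max=35, total=-10}
  after event 5 (t=31: SET count = -10): {count=-10, max=35, total=-10}
  after event 6 (t=41: DEC count by 3): {count=-13, max=35, total=-10}

Answer: {count=-13, max=35, total=-10}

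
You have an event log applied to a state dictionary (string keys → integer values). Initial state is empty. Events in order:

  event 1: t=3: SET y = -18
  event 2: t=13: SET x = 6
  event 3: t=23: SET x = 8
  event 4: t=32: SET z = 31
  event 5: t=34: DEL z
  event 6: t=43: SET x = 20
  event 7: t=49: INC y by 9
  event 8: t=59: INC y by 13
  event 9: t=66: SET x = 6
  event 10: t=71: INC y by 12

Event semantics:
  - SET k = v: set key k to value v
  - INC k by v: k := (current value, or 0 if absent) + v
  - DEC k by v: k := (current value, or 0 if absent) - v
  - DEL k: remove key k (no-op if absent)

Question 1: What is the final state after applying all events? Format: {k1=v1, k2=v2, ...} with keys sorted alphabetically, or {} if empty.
  after event 1 (t=3: SET y = -18): {y=-18}
  after event 2 (t=13: SET x = 6): {x=6, y=-18}
  after event 3 (t=23: SET x = 8): {x=8, y=-18}
  after event 4 (t=32: SET z = 31): {x=8, y=-18, z=31}
  after event 5 (t=34: DEL z): {x=8, y=-18}
  after event 6 (t=43: SET x = 20): {x=20, y=-18}
  after event 7 (t=49: INC y by 9): {x=20, y=-9}
  after event 8 (t=59: INC y by 13): {x=20, y=4}
  after event 9 (t=66: SET x = 6): {x=6, y=4}
  after event 10 (t=71: INC y by 12): {x=6, y=16}

Answer: {x=6, y=16}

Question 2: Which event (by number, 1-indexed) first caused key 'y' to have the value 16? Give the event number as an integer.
Looking for first event where y becomes 16:
  event 1: y = -18
  event 2: y = -18
  event 3: y = -18
  event 4: y = -18
  event 5: y = -18
  event 6: y = -18
  event 7: y = -9
  event 8: y = 4
  event 9: y = 4
  event 10: y 4 -> 16  <-- first match

Answer: 10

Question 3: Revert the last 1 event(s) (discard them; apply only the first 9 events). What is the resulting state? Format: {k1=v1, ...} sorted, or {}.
Answer: {x=6, y=4}

Derivation:
Keep first 9 events (discard last 1):
  after event 1 (t=3: SET y = -18): {y=-18}
  after event 2 (t=13: SET x = 6): {x=6, y=-18}
  after event 3 (t=23: SET x = 8): {x=8, y=-18}
  after event 4 (t=32: SET z = 31): {x=8, y=-18, z=31}
  after event 5 (t=34: DEL z): {x=8, y=-18}
  after event 6 (t=43: SET x = 20): {x=20, y=-18}
  after event 7 (t=49: INC y by 9): {x=20, y=-9}
  after event 8 (t=59: INC y by 13): {x=20, y=4}
  after event 9 (t=66: SET x = 6): {x=6, y=4}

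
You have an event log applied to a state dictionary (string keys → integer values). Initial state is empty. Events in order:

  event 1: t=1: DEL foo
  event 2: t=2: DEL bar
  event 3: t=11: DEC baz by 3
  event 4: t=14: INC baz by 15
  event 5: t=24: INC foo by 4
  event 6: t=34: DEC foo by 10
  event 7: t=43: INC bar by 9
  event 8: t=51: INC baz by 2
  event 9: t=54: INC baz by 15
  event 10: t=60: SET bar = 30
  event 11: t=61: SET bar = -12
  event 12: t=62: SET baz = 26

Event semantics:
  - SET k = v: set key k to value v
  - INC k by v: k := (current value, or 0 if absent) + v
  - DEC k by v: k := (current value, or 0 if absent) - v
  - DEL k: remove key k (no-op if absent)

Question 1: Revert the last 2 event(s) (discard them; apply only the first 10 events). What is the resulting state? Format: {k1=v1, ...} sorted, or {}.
Keep first 10 events (discard last 2):
  after event 1 (t=1: DEL foo): {}
  after event 2 (t=2: DEL bar): {}
  after event 3 (t=11: DEC baz by 3): {baz=-3}
  after event 4 (t=14: INC baz by 15): {baz=12}
  after event 5 (t=24: INC foo by 4): {baz=12, foo=4}
  after event 6 (t=34: DEC foo by 10): {baz=12, foo=-6}
  after event 7 (t=43: INC bar by 9): {bar=9, baz=12, foo=-6}
  after event 8 (t=51: INC baz by 2): {bar=9, baz=14, foo=-6}
  after event 9 (t=54: INC baz by 15): {bar=9, baz=29, foo=-6}
  after event 10 (t=60: SET bar = 30): {bar=30, baz=29, foo=-6}

Answer: {bar=30, baz=29, foo=-6}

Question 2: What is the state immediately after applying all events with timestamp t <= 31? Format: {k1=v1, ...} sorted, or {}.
Answer: {baz=12, foo=4}

Derivation:
Apply events with t <= 31 (5 events):
  after event 1 (t=1: DEL foo): {}
  after event 2 (t=2: DEL bar): {}
  after event 3 (t=11: DEC baz by 3): {baz=-3}
  after event 4 (t=14: INC baz by 15): {baz=12}
  after event 5 (t=24: INC foo by 4): {baz=12, foo=4}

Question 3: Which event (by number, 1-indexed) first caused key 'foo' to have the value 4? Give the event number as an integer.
Looking for first event where foo becomes 4:
  event 5: foo (absent) -> 4  <-- first match

Answer: 5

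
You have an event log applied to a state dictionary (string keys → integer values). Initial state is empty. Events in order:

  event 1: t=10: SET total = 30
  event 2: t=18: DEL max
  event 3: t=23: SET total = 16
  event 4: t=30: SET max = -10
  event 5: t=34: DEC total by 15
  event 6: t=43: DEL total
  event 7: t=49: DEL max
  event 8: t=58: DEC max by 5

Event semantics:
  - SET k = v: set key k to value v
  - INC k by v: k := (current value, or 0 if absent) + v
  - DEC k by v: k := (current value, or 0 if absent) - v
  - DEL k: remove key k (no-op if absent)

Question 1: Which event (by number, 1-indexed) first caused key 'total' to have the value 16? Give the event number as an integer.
Answer: 3

Derivation:
Looking for first event where total becomes 16:
  event 1: total = 30
  event 2: total = 30
  event 3: total 30 -> 16  <-- first match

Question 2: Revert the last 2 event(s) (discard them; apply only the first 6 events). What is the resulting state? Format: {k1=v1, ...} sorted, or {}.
Answer: {max=-10}

Derivation:
Keep first 6 events (discard last 2):
  after event 1 (t=10: SET total = 30): {total=30}
  after event 2 (t=18: DEL max): {total=30}
  after event 3 (t=23: SET total = 16): {total=16}
  after event 4 (t=30: SET max = -10): {max=-10, total=16}
  after event 5 (t=34: DEC total by 15): {max=-10, total=1}
  after event 6 (t=43: DEL total): {max=-10}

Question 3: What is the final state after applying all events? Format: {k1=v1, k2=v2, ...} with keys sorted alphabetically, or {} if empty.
  after event 1 (t=10: SET total = 30): {total=30}
  after event 2 (t=18: DEL max): {total=30}
  after event 3 (t=23: SET total = 16): {total=16}
  after event 4 (t=30: SET max = -10): {max=-10, total=16}
  after event 5 (t=34: DEC total by 15): {max=-10, total=1}
  after event 6 (t=43: DEL total): {max=-10}
  after event 7 (t=49: DEL max): {}
  after event 8 (t=58: DEC max by 5): {max=-5}

Answer: {max=-5}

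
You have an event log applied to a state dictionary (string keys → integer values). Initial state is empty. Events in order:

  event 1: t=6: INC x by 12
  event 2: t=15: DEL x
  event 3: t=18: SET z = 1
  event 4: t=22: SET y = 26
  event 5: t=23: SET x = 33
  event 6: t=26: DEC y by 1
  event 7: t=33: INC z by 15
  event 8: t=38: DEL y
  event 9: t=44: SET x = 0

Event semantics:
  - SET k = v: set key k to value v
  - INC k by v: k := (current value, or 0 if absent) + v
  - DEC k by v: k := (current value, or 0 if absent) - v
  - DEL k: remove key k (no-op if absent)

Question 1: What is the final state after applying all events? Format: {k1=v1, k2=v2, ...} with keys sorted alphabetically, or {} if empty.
  after event 1 (t=6: INC x by 12): {x=12}
  after event 2 (t=15: DEL x): {}
  after event 3 (t=18: SET z = 1): {z=1}
  after event 4 (t=22: SET y = 26): {y=26, z=1}
  after event 5 (t=23: SET x = 33): {x=33, y=26, z=1}
  after event 6 (t=26: DEC y by 1): {x=33, y=25, z=1}
  after event 7 (t=33: INC z by 15): {x=33, y=25, z=16}
  after event 8 (t=38: DEL y): {x=33, z=16}
  after event 9 (t=44: SET x = 0): {x=0, z=16}

Answer: {x=0, z=16}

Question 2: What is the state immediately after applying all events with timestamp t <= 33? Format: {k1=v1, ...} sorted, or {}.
Answer: {x=33, y=25, z=16}

Derivation:
Apply events with t <= 33 (7 events):
  after event 1 (t=6: INC x by 12): {x=12}
  after event 2 (t=15: DEL x): {}
  after event 3 (t=18: SET z = 1): {z=1}
  after event 4 (t=22: SET y = 26): {y=26, z=1}
  after event 5 (t=23: SET x = 33): {x=33, y=26, z=1}
  after event 6 (t=26: DEC y by 1): {x=33, y=25, z=1}
  after event 7 (t=33: INC z by 15): {x=33, y=25, z=16}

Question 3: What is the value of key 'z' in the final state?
Track key 'z' through all 9 events:
  event 1 (t=6: INC x by 12): z unchanged
  event 2 (t=15: DEL x): z unchanged
  event 3 (t=18: SET z = 1): z (absent) -> 1
  event 4 (t=22: SET y = 26): z unchanged
  event 5 (t=23: SET x = 33): z unchanged
  event 6 (t=26: DEC y by 1): z unchanged
  event 7 (t=33: INC z by 15): z 1 -> 16
  event 8 (t=38: DEL y): z unchanged
  event 9 (t=44: SET x = 0): z unchanged
Final: z = 16

Answer: 16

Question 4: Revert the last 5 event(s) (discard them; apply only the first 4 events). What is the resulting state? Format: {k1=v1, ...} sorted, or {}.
Answer: {y=26, z=1}

Derivation:
Keep first 4 events (discard last 5):
  after event 1 (t=6: INC x by 12): {x=12}
  after event 2 (t=15: DEL x): {}
  after event 3 (t=18: SET z = 1): {z=1}
  after event 4 (t=22: SET y = 26): {y=26, z=1}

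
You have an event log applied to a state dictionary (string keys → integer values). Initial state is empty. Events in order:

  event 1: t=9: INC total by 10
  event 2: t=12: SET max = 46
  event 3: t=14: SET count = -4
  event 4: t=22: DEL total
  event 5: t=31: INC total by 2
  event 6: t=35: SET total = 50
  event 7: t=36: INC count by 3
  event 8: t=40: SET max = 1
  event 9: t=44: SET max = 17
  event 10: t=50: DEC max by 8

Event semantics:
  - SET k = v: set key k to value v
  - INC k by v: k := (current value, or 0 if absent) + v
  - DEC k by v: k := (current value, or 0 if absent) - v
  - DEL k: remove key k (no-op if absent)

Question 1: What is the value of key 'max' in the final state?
Answer: 9

Derivation:
Track key 'max' through all 10 events:
  event 1 (t=9: INC total by 10): max unchanged
  event 2 (t=12: SET max = 46): max (absent) -> 46
  event 3 (t=14: SET count = -4): max unchanged
  event 4 (t=22: DEL total): max unchanged
  event 5 (t=31: INC total by 2): max unchanged
  event 6 (t=35: SET total = 50): max unchanged
  event 7 (t=36: INC count by 3): max unchanged
  event 8 (t=40: SET max = 1): max 46 -> 1
  event 9 (t=44: SET max = 17): max 1 -> 17
  event 10 (t=50: DEC max by 8): max 17 -> 9
Final: max = 9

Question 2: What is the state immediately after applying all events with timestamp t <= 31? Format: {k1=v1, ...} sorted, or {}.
Answer: {count=-4, max=46, total=2}

Derivation:
Apply events with t <= 31 (5 events):
  after event 1 (t=9: INC total by 10): {total=10}
  after event 2 (t=12: SET max = 46): {max=46, total=10}
  after event 3 (t=14: SET count = -4): {count=-4, max=46, total=10}
  after event 4 (t=22: DEL total): {count=-4, max=46}
  after event 5 (t=31: INC total by 2): {count=-4, max=46, total=2}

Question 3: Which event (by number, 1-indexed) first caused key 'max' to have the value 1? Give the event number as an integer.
Looking for first event where max becomes 1:
  event 2: max = 46
  event 3: max = 46
  event 4: max = 46
  event 5: max = 46
  event 6: max = 46
  event 7: max = 46
  event 8: max 46 -> 1  <-- first match

Answer: 8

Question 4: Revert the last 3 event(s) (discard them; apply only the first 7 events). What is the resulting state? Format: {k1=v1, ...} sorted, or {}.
Keep first 7 events (discard last 3):
  after event 1 (t=9: INC total by 10): {total=10}
  after event 2 (t=12: SET max = 46): {max=46, total=10}
  after event 3 (t=14: SET count = -4): {count=-4, max=46, total=10}
  after event 4 (t=22: DEL total): {count=-4, max=46}
  after event 5 (t=31: INC total by 2): {count=-4, max=46, total=2}
  after event 6 (t=35: SET total = 50): {count=-4, max=46, total=50}
  after event 7 (t=36: INC count by 3): {count=-1, max=46, total=50}

Answer: {count=-1, max=46, total=50}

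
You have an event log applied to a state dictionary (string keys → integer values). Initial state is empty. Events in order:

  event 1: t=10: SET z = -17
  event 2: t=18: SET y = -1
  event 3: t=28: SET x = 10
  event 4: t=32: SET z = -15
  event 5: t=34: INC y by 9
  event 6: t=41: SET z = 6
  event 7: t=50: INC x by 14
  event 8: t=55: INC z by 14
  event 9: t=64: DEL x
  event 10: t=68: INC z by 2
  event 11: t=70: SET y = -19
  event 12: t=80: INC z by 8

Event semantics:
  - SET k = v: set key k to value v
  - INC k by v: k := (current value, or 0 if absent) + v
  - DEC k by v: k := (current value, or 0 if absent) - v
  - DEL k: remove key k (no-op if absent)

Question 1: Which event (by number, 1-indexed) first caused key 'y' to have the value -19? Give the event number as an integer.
Answer: 11

Derivation:
Looking for first event where y becomes -19:
  event 2: y = -1
  event 3: y = -1
  event 4: y = -1
  event 5: y = 8
  event 6: y = 8
  event 7: y = 8
  event 8: y = 8
  event 9: y = 8
  event 10: y = 8
  event 11: y 8 -> -19  <-- first match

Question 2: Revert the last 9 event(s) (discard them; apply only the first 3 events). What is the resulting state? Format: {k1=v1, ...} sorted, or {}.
Keep first 3 events (discard last 9):
  after event 1 (t=10: SET z = -17): {z=-17}
  after event 2 (t=18: SET y = -1): {y=-1, z=-17}
  after event 3 (t=28: SET x = 10): {x=10, y=-1, z=-17}

Answer: {x=10, y=-1, z=-17}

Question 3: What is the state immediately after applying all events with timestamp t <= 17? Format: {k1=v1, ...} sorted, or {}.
Apply events with t <= 17 (1 events):
  after event 1 (t=10: SET z = -17): {z=-17}

Answer: {z=-17}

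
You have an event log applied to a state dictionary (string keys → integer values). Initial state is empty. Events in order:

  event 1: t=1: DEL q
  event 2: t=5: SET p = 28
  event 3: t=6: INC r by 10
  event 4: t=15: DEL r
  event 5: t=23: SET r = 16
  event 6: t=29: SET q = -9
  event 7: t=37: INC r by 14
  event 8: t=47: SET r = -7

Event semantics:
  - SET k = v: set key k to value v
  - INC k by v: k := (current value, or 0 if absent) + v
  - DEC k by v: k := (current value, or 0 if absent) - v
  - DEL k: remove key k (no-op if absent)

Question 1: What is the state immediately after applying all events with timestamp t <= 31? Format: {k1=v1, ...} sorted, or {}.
Apply events with t <= 31 (6 events):
  after event 1 (t=1: DEL q): {}
  after event 2 (t=5: SET p = 28): {p=28}
  after event 3 (t=6: INC r by 10): {p=28, r=10}
  after event 4 (t=15: DEL r): {p=28}
  after event 5 (t=23: SET r = 16): {p=28, r=16}
  after event 6 (t=29: SET q = -9): {p=28, q=-9, r=16}

Answer: {p=28, q=-9, r=16}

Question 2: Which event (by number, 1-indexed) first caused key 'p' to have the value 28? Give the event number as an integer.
Looking for first event where p becomes 28:
  event 2: p (absent) -> 28  <-- first match

Answer: 2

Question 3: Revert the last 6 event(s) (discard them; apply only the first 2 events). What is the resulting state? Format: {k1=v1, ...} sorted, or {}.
Keep first 2 events (discard last 6):
  after event 1 (t=1: DEL q): {}
  after event 2 (t=5: SET p = 28): {p=28}

Answer: {p=28}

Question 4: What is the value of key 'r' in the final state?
Track key 'r' through all 8 events:
  event 1 (t=1: DEL q): r unchanged
  event 2 (t=5: SET p = 28): r unchanged
  event 3 (t=6: INC r by 10): r (absent) -> 10
  event 4 (t=15: DEL r): r 10 -> (absent)
  event 5 (t=23: SET r = 16): r (absent) -> 16
  event 6 (t=29: SET q = -9): r unchanged
  event 7 (t=37: INC r by 14): r 16 -> 30
  event 8 (t=47: SET r = -7): r 30 -> -7
Final: r = -7

Answer: -7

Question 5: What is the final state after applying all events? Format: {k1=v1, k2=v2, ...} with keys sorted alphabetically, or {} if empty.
Answer: {p=28, q=-9, r=-7}

Derivation:
  after event 1 (t=1: DEL q): {}
  after event 2 (t=5: SET p = 28): {p=28}
  after event 3 (t=6: INC r by 10): {p=28, r=10}
  after event 4 (t=15: DEL r): {p=28}
  after event 5 (t=23: SET r = 16): {p=28, r=16}
  after event 6 (t=29: SET q = -9): {p=28, q=-9, r=16}
  after event 7 (t=37: INC r by 14): {p=28, q=-9, r=30}
  after event 8 (t=47: SET r = -7): {p=28, q=-9, r=-7}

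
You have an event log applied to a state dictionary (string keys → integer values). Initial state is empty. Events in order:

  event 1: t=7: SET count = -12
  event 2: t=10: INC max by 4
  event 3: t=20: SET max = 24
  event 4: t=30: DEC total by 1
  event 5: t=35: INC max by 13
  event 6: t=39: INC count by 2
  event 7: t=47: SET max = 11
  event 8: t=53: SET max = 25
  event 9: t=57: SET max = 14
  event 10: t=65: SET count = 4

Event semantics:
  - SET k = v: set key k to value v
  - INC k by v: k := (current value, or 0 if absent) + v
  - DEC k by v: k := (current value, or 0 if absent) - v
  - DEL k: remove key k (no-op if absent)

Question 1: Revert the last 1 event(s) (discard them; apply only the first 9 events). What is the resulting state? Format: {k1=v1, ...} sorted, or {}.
Answer: {count=-10, max=14, total=-1}

Derivation:
Keep first 9 events (discard last 1):
  after event 1 (t=7: SET count = -12): {count=-12}
  after event 2 (t=10: INC max by 4): {count=-12, max=4}
  after event 3 (t=20: SET max = 24): {count=-12, max=24}
  after event 4 (t=30: DEC total by 1): {count=-12, max=24, total=-1}
  after event 5 (t=35: INC max by 13): {count=-12, max=37, total=-1}
  after event 6 (t=39: INC count by 2): {count=-10, max=37, total=-1}
  after event 7 (t=47: SET max = 11): {count=-10, max=11, total=-1}
  after event 8 (t=53: SET max = 25): {count=-10, max=25, total=-1}
  after event 9 (t=57: SET max = 14): {count=-10, max=14, total=-1}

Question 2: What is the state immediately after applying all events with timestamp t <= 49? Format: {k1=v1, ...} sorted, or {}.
Answer: {count=-10, max=11, total=-1}

Derivation:
Apply events with t <= 49 (7 events):
  after event 1 (t=7: SET count = -12): {count=-12}
  after event 2 (t=10: INC max by 4): {count=-12, max=4}
  after event 3 (t=20: SET max = 24): {count=-12, max=24}
  after event 4 (t=30: DEC total by 1): {count=-12, max=24, total=-1}
  after event 5 (t=35: INC max by 13): {count=-12, max=37, total=-1}
  after event 6 (t=39: INC count by 2): {count=-10, max=37, total=-1}
  after event 7 (t=47: SET max = 11): {count=-10, max=11, total=-1}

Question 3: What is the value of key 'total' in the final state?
Track key 'total' through all 10 events:
  event 1 (t=7: SET count = -12): total unchanged
  event 2 (t=10: INC max by 4): total unchanged
  event 3 (t=20: SET max = 24): total unchanged
  event 4 (t=30: DEC total by 1): total (absent) -> -1
  event 5 (t=35: INC max by 13): total unchanged
  event 6 (t=39: INC count by 2): total unchanged
  event 7 (t=47: SET max = 11): total unchanged
  event 8 (t=53: SET max = 25): total unchanged
  event 9 (t=57: SET max = 14): total unchanged
  event 10 (t=65: SET count = 4): total unchanged
Final: total = -1

Answer: -1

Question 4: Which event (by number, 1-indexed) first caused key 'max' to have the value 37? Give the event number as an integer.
Looking for first event where max becomes 37:
  event 2: max = 4
  event 3: max = 24
  event 4: max = 24
  event 5: max 24 -> 37  <-- first match

Answer: 5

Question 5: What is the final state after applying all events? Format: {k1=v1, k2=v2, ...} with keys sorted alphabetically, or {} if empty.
  after event 1 (t=7: SET count = -12): {count=-12}
  after event 2 (t=10: INC max by 4): {count=-12, max=4}
  after event 3 (t=20: SET max = 24): {count=-12, max=24}
  after event 4 (t=30: DEC total by 1): {count=-12, max=24, total=-1}
  after event 5 (t=35: INC max by 13): {count=-12, max=37, total=-1}
  after event 6 (t=39: INC count by 2): {count=-10, max=37, total=-1}
  after event 7 (t=47: SET max = 11): {count=-10, max=11, total=-1}
  after event 8 (t=53: SET max = 25): {count=-10, max=25, total=-1}
  after event 9 (t=57: SET max = 14): {count=-10, max=14, total=-1}
  after event 10 (t=65: SET count = 4): {count=4, max=14, total=-1}

Answer: {count=4, max=14, total=-1}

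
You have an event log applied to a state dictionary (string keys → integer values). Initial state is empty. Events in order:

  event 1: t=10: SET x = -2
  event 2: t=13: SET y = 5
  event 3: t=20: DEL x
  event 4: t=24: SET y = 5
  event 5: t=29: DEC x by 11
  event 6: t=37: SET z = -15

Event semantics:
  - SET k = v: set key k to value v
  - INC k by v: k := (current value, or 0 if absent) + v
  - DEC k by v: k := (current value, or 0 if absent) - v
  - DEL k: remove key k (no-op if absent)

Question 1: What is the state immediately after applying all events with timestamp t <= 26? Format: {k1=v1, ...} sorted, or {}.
Apply events with t <= 26 (4 events):
  after event 1 (t=10: SET x = -2): {x=-2}
  after event 2 (t=13: SET y = 5): {x=-2, y=5}
  after event 3 (t=20: DEL x): {y=5}
  after event 4 (t=24: SET y = 5): {y=5}

Answer: {y=5}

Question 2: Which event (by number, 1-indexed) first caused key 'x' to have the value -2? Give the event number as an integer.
Answer: 1

Derivation:
Looking for first event where x becomes -2:
  event 1: x (absent) -> -2  <-- first match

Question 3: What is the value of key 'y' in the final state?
Track key 'y' through all 6 events:
  event 1 (t=10: SET x = -2): y unchanged
  event 2 (t=13: SET y = 5): y (absent) -> 5
  event 3 (t=20: DEL x): y unchanged
  event 4 (t=24: SET y = 5): y 5 -> 5
  event 5 (t=29: DEC x by 11): y unchanged
  event 6 (t=37: SET z = -15): y unchanged
Final: y = 5

Answer: 5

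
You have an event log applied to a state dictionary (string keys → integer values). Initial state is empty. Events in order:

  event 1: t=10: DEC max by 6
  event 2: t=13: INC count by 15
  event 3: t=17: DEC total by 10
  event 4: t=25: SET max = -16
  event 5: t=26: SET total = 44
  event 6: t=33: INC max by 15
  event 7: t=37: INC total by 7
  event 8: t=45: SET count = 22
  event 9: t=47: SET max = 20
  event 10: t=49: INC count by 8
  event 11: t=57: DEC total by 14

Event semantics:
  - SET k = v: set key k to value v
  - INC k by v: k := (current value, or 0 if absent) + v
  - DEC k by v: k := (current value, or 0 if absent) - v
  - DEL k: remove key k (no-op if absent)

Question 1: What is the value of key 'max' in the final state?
Track key 'max' through all 11 events:
  event 1 (t=10: DEC max by 6): max (absent) -> -6
  event 2 (t=13: INC count by 15): max unchanged
  event 3 (t=17: DEC total by 10): max unchanged
  event 4 (t=25: SET max = -16): max -6 -> -16
  event 5 (t=26: SET total = 44): max unchanged
  event 6 (t=33: INC max by 15): max -16 -> -1
  event 7 (t=37: INC total by 7): max unchanged
  event 8 (t=45: SET count = 22): max unchanged
  event 9 (t=47: SET max = 20): max -1 -> 20
  event 10 (t=49: INC count by 8): max unchanged
  event 11 (t=57: DEC total by 14): max unchanged
Final: max = 20

Answer: 20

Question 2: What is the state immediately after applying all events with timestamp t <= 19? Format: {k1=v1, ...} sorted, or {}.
Answer: {count=15, max=-6, total=-10}

Derivation:
Apply events with t <= 19 (3 events):
  after event 1 (t=10: DEC max by 6): {max=-6}
  after event 2 (t=13: INC count by 15): {count=15, max=-6}
  after event 3 (t=17: DEC total by 10): {count=15, max=-6, total=-10}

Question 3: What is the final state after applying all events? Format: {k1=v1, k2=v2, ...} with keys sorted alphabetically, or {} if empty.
Answer: {count=30, max=20, total=37}

Derivation:
  after event 1 (t=10: DEC max by 6): {max=-6}
  after event 2 (t=13: INC count by 15): {count=15, max=-6}
  after event 3 (t=17: DEC total by 10): {count=15, max=-6, total=-10}
  after event 4 (t=25: SET max = -16): {count=15, max=-16, total=-10}
  after event 5 (t=26: SET total = 44): {count=15, max=-16, total=44}
  after event 6 (t=33: INC max by 15): {count=15, max=-1, total=44}
  after event 7 (t=37: INC total by 7): {count=15, max=-1, total=51}
  after event 8 (t=45: SET count = 22): {count=22, max=-1, total=51}
  after event 9 (t=47: SET max = 20): {count=22, max=20, total=51}
  after event 10 (t=49: INC count by 8): {count=30, max=20, total=51}
  after event 11 (t=57: DEC total by 14): {count=30, max=20, total=37}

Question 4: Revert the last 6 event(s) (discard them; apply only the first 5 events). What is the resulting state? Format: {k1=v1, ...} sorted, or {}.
Keep first 5 events (discard last 6):
  after event 1 (t=10: DEC max by 6): {max=-6}
  after event 2 (t=13: INC count by 15): {count=15, max=-6}
  after event 3 (t=17: DEC total by 10): {count=15, max=-6, total=-10}
  after event 4 (t=25: SET max = -16): {count=15, max=-16, total=-10}
  after event 5 (t=26: SET total = 44): {count=15, max=-16, total=44}

Answer: {count=15, max=-16, total=44}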